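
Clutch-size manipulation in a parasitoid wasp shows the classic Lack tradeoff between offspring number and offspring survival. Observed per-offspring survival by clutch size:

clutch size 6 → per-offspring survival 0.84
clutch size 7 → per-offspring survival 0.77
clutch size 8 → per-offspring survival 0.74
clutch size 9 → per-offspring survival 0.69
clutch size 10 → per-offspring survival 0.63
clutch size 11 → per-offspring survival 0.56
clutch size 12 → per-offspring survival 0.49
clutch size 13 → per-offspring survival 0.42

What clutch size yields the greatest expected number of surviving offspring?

10

Expected surviving offspring = c × s(c):
  c=6: 6 × 0.84 = 5.040
  c=7: 7 × 0.77 = 5.390
  c=8: 8 × 0.74 = 5.920
  c=9: 9 × 0.69 = 6.210
  c=10: 10 × 0.63 = 6.300
  c=11: 11 × 0.56 = 6.160
  c=12: 12 × 0.49 = 5.880
  c=13: 13 × 0.42 = 5.460
Maximum at c = 10 (6.300 surviving offspring).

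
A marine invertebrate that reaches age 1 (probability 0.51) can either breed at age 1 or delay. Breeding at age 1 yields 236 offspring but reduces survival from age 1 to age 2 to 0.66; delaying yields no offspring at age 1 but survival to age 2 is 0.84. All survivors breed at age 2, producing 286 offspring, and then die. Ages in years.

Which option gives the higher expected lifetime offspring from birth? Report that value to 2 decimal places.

216.63

breed at age 1: R₀ = 0.51 × (236 + 0.66 × 286) = 0.51 × 424.7600 = 216.6276
delay to age 2: R₀ = 0.51 × (0.84 × 286) = 0.51 × 240.2400 = 122.5224
Higher: breed at age 1 (216.6276).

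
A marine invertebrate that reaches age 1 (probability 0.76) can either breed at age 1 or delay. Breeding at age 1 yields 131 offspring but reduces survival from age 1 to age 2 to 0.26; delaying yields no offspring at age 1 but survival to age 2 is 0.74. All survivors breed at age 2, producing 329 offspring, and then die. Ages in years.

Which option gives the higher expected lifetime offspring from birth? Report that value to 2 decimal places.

breed at age 1: R₀ = 0.76 × (131 + 0.26 × 329) = 0.76 × 216.5400 = 164.5704
delay to age 2: R₀ = 0.76 × (0.74 × 329) = 0.76 × 243.4600 = 185.0296
Higher: delay to age 2 (185.0296).

185.03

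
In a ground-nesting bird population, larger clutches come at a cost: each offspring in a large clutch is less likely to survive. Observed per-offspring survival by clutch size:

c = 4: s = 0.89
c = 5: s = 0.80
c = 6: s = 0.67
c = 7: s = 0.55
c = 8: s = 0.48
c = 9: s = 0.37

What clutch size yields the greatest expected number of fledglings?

Expected fledglings = c × s(c):
  c=4: 4 × 0.89 = 3.560
  c=5: 5 × 0.80 = 4.000
  c=6: 6 × 0.67 = 4.020
  c=7: 7 × 0.55 = 3.850
  c=8: 8 × 0.48 = 3.840
  c=9: 9 × 0.37 = 3.330
Maximum at c = 6 (4.020 fledglings).

6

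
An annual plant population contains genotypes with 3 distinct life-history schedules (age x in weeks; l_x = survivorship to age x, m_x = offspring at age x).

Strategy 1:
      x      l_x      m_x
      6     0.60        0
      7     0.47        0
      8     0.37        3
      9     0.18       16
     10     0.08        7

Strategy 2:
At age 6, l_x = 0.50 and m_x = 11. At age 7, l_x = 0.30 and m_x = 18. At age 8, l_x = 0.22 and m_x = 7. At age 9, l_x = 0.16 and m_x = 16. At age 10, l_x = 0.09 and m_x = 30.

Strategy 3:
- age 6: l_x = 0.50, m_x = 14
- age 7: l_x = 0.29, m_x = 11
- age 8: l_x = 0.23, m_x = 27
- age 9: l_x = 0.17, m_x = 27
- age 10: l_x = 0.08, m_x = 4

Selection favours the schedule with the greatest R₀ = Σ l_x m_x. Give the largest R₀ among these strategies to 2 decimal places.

21.31

Strategy 1: R₀ = 0.60×0 + 0.47×0 + 0.37×3 + 0.18×16 + 0.08×7 = 4.5500
Strategy 2: R₀ = 0.50×11 + 0.30×18 + 0.22×7 + 0.16×16 + 0.09×30 = 17.7000
Strategy 3: R₀ = 0.50×14 + 0.29×11 + 0.23×27 + 0.17×27 + 0.08×4 = 21.3100
Highest R₀: strategy 3 with 21.3100.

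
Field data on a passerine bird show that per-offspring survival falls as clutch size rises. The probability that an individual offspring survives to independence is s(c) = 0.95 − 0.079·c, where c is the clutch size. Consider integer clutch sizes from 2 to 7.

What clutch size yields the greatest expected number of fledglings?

Expected fledglings = c × s(c):
  c=2: 2 × 0.792 = 1.584
  c=3: 3 × 0.713 = 2.139
  c=4: 4 × 0.634 = 2.536
  c=5: 5 × 0.555 = 2.775
  c=6: 6 × 0.476 = 2.856
  c=7: 7 × 0.397 = 2.779
Maximum at c = 6 (2.856 fledglings).

6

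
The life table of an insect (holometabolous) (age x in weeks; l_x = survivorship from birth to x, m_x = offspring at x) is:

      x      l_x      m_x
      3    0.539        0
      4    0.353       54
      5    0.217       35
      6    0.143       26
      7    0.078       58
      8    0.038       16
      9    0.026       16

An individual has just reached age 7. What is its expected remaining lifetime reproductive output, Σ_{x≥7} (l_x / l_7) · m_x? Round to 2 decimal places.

l_7 = 0.078. Conditional survival from age 7 to x is l_x / l_7.
  x=7: (0.078/0.078) × 58 = 58.0000
  x=8: (0.038/0.078) × 16 = 7.7949
  x=9: (0.026/0.078) × 16 = 5.3333
Sum = 58.0000 + 7.7949 + 5.3333 = 71.1282

71.13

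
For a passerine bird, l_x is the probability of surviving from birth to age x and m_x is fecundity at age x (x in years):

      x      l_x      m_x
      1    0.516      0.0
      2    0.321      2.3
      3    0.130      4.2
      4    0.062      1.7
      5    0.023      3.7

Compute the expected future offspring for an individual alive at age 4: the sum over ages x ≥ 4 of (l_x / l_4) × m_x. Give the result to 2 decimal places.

l_4 = 0.062. Conditional survival from age 4 to x is l_x / l_4.
  x=4: (0.062/0.062) × 1.7 = 1.7000
  x=5: (0.023/0.062) × 3.7 = 1.3726
Sum = 1.7000 + 1.3726 = 3.0726

3.07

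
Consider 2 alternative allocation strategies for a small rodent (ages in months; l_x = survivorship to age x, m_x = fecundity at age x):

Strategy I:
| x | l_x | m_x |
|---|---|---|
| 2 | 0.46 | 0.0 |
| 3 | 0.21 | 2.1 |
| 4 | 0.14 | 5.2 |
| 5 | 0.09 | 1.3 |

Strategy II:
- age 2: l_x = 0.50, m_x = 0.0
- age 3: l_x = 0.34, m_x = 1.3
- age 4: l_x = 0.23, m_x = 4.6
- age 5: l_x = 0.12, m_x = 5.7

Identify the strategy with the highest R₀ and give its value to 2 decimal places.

Strategy I: R₀ = 0.46×0.0 + 0.21×2.1 + 0.14×5.2 + 0.09×1.3 = 1.2860
Strategy II: R₀ = 0.50×0.0 + 0.34×1.3 + 0.23×4.6 + 0.12×5.7 = 2.1840
Highest R₀: strategy II with 2.1840.

2.18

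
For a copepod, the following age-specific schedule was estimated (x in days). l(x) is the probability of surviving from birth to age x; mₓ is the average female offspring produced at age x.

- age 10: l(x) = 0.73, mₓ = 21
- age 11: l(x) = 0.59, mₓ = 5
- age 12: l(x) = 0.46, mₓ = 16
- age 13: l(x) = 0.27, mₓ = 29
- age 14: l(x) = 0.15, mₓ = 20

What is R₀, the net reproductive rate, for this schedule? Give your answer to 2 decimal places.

R₀ = Σ l(x) mₓ:
  age 10: 0.73 × 21 = 15.3300
  age 11: 0.59 × 5 = 2.9500
  age 12: 0.46 × 16 = 7.3600
  age 13: 0.27 × 29 = 7.8300
  age 14: 0.15 × 20 = 3.0000
R₀ = 15.3300 + 2.9500 + 7.3600 + 7.8300 + 3.0000 = 36.4700

36.47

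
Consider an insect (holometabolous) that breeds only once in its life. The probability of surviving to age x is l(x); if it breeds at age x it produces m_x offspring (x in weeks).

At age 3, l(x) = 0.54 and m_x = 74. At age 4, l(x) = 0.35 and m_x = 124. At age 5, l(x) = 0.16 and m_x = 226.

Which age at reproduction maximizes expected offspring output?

4

Expected offspring if breeding at age x = l(x) × m_x:
  age 3: 0.54 × 74 = 39.960
  age 4: 0.35 × 124 = 43.400
  age 5: 0.16 × 226 = 36.160
Maximum at age 4 (43.400).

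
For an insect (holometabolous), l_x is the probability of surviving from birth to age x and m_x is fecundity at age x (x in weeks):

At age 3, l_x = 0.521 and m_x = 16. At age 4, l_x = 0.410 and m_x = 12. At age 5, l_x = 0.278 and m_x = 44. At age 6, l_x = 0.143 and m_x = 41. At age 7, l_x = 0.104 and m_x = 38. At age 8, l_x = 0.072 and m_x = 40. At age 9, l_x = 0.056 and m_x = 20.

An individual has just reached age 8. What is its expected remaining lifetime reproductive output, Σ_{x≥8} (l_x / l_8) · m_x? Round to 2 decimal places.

55.56

l_8 = 0.072. Conditional survival from age 8 to x is l_x / l_8.
  x=8: (0.072/0.072) × 40 = 40.0000
  x=9: (0.056/0.072) × 20 = 15.5556
Sum = 40.0000 + 15.5556 = 55.5556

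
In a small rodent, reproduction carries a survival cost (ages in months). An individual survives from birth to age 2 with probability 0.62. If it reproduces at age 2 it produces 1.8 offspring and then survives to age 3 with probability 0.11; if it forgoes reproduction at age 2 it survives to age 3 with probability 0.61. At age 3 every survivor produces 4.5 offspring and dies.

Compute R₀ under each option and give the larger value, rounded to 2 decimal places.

breed at age 2: R₀ = 0.62 × (1.8 + 0.11 × 4.5) = 0.62 × 2.2950 = 1.4229
delay to age 3: R₀ = 0.62 × (0.61 × 4.5) = 0.62 × 2.7450 = 1.7019
Higher: delay to age 3 (1.7019).

1.70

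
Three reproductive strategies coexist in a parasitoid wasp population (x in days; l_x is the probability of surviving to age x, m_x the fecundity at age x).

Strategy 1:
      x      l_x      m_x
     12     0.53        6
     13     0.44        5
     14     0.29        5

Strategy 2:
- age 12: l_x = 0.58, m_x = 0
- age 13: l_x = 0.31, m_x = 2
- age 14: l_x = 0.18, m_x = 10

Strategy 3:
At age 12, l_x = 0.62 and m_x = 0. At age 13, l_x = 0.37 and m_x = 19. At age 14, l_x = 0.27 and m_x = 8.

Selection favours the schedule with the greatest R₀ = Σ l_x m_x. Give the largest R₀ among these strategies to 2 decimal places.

Strategy 1: R₀ = 0.53×6 + 0.44×5 + 0.29×5 = 6.8300
Strategy 2: R₀ = 0.58×0 + 0.31×2 + 0.18×10 = 2.4200
Strategy 3: R₀ = 0.62×0 + 0.37×19 + 0.27×8 = 9.1900
Highest R₀: strategy 3 with 9.1900.

9.19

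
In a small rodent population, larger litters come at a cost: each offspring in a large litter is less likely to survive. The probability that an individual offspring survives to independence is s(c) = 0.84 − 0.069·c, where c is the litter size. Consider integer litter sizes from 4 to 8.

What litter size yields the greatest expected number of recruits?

6

Expected recruits = c × s(c):
  c=4: 4 × 0.564 = 2.256
  c=5: 5 × 0.495 = 2.475
  c=6: 6 × 0.426 = 2.556
  c=7: 7 × 0.357 = 2.499
  c=8: 8 × 0.288 = 2.304
Maximum at c = 6 (2.556 recruits).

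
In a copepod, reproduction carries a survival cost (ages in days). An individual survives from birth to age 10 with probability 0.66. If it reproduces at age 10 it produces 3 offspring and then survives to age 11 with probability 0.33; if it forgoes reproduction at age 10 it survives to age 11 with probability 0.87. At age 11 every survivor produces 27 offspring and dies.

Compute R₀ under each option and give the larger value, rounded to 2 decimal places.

breed at age 10: R₀ = 0.66 × (3 + 0.33 × 27) = 0.66 × 11.9100 = 7.8606
delay to age 11: R₀ = 0.66 × (0.87 × 27) = 0.66 × 23.4900 = 15.5034
Higher: delay to age 11 (15.5034).

15.50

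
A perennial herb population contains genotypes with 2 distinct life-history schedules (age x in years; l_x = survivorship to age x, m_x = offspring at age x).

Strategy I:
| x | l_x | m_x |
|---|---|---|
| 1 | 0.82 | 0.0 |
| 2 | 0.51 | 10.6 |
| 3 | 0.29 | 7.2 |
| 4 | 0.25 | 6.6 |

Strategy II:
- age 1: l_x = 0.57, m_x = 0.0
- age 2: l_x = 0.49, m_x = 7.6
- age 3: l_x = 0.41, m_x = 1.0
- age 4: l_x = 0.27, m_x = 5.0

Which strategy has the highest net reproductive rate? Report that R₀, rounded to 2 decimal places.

Strategy I: R₀ = 0.82×0.0 + 0.51×10.6 + 0.29×7.2 + 0.25×6.6 = 9.1440
Strategy II: R₀ = 0.57×0.0 + 0.49×7.6 + 0.41×1.0 + 0.27×5.0 = 5.4840
Highest R₀: strategy I with 9.1440.

9.14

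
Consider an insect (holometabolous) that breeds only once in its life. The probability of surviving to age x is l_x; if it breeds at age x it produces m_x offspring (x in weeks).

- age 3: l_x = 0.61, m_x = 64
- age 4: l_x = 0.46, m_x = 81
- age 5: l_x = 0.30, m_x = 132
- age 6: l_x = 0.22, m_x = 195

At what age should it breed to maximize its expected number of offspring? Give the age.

6

Expected offspring if breeding at age x = l_x × m_x:
  age 3: 0.61 × 64 = 39.040
  age 4: 0.46 × 81 = 37.260
  age 5: 0.30 × 132 = 39.600
  age 6: 0.22 × 195 = 42.900
Maximum at age 6 (42.900).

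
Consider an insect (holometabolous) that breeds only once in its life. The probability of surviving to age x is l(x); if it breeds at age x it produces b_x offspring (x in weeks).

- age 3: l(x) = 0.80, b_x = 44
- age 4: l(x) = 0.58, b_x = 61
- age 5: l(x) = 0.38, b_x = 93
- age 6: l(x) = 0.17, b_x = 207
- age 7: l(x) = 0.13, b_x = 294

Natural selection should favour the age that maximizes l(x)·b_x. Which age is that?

7

Expected offspring if breeding at age x = l(x) × b_x:
  age 3: 0.80 × 44 = 35.200
  age 4: 0.58 × 61 = 35.380
  age 5: 0.38 × 93 = 35.340
  age 6: 0.17 × 207 = 35.190
  age 7: 0.13 × 294 = 38.220
Maximum at age 7 (38.220).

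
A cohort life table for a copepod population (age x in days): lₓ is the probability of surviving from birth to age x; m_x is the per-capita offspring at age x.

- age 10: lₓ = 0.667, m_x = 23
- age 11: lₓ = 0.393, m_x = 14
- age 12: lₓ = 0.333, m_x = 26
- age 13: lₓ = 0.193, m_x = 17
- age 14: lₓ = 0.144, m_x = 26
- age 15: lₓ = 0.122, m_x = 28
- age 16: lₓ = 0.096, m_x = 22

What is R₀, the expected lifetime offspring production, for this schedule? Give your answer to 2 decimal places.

R₀ = Σ lₓ m_x:
  age 10: 0.667 × 23 = 15.3410
  age 11: 0.393 × 14 = 5.5020
  age 12: 0.333 × 26 = 8.6580
  age 13: 0.193 × 17 = 3.2810
  age 14: 0.144 × 26 = 3.7440
  age 15: 0.122 × 28 = 3.4160
  age 16: 0.096 × 22 = 2.1120
R₀ = 15.3410 + 5.5020 + 8.6580 + 3.2810 + 3.7440 + 3.4160 + 2.1120 = 42.0540

42.05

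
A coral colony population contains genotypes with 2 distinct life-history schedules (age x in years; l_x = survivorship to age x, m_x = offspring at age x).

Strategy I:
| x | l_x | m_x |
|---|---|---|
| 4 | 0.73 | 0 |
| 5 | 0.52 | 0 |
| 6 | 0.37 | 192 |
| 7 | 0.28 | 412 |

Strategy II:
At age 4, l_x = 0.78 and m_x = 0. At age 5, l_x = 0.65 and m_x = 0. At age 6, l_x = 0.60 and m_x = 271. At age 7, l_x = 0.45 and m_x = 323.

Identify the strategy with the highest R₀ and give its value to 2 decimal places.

307.95

Strategy I: R₀ = 0.73×0 + 0.52×0 + 0.37×192 + 0.28×412 = 186.4000
Strategy II: R₀ = 0.78×0 + 0.65×0 + 0.60×271 + 0.45×323 = 307.9500
Highest R₀: strategy II with 307.9500.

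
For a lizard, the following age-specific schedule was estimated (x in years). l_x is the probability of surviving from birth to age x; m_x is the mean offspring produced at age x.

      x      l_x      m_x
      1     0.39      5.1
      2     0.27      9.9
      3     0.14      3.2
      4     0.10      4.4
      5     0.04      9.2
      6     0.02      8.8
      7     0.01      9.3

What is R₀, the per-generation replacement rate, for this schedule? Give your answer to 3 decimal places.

R₀ = Σ l_x m_x:
  age 1: 0.39 × 5.1 = 1.9890
  age 2: 0.27 × 9.9 = 2.6730
  age 3: 0.14 × 3.2 = 0.4480
  age 4: 0.10 × 4.4 = 0.4400
  age 5: 0.04 × 9.2 = 0.3680
  age 6: 0.02 × 8.8 = 0.1760
  age 7: 0.01 × 9.3 = 0.0930
R₀ = 1.9890 + 2.6730 + 0.4480 + 0.4400 + 0.3680 + 0.1760 + 0.0930 = 6.1870

6.187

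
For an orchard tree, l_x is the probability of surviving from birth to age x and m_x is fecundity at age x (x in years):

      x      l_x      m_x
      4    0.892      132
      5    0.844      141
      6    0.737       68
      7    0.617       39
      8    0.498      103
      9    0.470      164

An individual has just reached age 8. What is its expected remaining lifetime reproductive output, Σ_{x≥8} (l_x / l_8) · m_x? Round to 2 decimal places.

l_8 = 0.498. Conditional survival from age 8 to x is l_x / l_8.
  x=8: (0.498/0.498) × 103 = 103.0000
  x=9: (0.470/0.498) × 164 = 154.7791
Sum = 103.0000 + 154.7791 = 257.7791

257.78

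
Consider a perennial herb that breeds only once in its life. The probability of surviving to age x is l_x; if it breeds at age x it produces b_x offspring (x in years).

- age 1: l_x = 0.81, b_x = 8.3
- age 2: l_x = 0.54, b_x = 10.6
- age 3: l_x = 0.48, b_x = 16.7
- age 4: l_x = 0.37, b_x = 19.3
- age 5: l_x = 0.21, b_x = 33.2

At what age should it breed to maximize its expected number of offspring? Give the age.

Expected offspring if breeding at age x = l_x × b_x:
  age 1: 0.81 × 8.3 = 6.723
  age 2: 0.54 × 10.6 = 5.724
  age 3: 0.48 × 16.7 = 8.016
  age 4: 0.37 × 19.3 = 7.141
  age 5: 0.21 × 33.2 = 6.972
Maximum at age 3 (8.016).

3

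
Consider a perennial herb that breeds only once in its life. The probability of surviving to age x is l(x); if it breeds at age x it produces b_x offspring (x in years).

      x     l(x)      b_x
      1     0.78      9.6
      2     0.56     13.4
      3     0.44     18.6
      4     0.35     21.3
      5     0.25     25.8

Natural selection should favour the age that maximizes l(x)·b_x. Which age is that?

Expected offspring if breeding at age x = l(x) × b_x:
  age 1: 0.78 × 9.6 = 7.488
  age 2: 0.56 × 13.4 = 7.504
  age 3: 0.44 × 18.6 = 8.184
  age 4: 0.35 × 21.3 = 7.455
  age 5: 0.25 × 25.8 = 6.450
Maximum at age 3 (8.184).

3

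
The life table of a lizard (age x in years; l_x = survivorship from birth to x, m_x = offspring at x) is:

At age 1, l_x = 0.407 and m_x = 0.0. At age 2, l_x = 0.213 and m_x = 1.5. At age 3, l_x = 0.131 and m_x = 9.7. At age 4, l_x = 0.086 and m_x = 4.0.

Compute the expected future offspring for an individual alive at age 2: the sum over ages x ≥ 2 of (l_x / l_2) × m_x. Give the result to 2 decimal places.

l_2 = 0.213. Conditional survival from age 2 to x is l_x / l_2.
  x=2: (0.213/0.213) × 1.5 = 1.5000
  x=3: (0.131/0.213) × 9.7 = 5.9657
  x=4: (0.086/0.213) × 4.0 = 1.6150
Sum = 1.5000 + 5.9657 + 1.6150 = 9.0808

9.08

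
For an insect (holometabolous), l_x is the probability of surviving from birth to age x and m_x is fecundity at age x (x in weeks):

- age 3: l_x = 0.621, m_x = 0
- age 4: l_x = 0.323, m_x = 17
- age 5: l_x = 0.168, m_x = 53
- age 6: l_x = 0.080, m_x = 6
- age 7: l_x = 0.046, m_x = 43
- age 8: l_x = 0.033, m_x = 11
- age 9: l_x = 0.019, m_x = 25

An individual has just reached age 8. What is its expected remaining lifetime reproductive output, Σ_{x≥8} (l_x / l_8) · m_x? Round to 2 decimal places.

25.39

l_8 = 0.033. Conditional survival from age 8 to x is l_x / l_8.
  x=8: (0.033/0.033) × 11 = 11.0000
  x=9: (0.019/0.033) × 25 = 14.3939
Sum = 11.0000 + 14.3939 = 25.3939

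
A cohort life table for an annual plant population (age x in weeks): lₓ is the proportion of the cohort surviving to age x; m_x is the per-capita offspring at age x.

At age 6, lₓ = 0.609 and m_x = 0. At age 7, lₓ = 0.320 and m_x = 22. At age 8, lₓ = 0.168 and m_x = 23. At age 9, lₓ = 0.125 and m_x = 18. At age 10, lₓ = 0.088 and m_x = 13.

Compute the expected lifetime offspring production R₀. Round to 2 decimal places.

14.30

R₀ = Σ lₓ m_x:
  age 6: 0.609 × 0 = 0.0000
  age 7: 0.320 × 22 = 7.0400
  age 8: 0.168 × 23 = 3.8640
  age 9: 0.125 × 18 = 2.2500
  age 10: 0.088 × 13 = 1.1440
R₀ = 0.0000 + 7.0400 + 3.8640 + 2.2500 + 1.1440 = 14.2980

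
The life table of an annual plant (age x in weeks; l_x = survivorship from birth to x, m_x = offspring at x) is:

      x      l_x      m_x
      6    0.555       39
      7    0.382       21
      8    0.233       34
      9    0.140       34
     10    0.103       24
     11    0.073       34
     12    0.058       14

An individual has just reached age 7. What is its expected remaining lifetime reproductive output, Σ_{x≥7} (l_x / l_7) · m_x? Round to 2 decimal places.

69.29

l_7 = 0.382. Conditional survival from age 7 to x is l_x / l_7.
  x=7: (0.382/0.382) × 21 = 21.0000
  x=8: (0.233/0.382) × 34 = 20.7382
  x=9: (0.140/0.382) × 34 = 12.4607
  x=10: (0.103/0.382) × 24 = 6.4712
  x=11: (0.073/0.382) × 34 = 6.4974
  x=12: (0.058/0.382) × 14 = 2.1257
Sum = 21.0000 + 20.7382 + 12.4607 + 6.4712 + 6.4974 + 2.1257 = 69.2932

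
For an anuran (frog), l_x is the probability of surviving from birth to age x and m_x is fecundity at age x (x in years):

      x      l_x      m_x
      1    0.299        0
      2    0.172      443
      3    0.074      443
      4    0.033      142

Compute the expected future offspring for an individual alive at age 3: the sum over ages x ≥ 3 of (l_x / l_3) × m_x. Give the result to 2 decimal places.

506.32

l_3 = 0.074. Conditional survival from age 3 to x is l_x / l_3.
  x=3: (0.074/0.074) × 443 = 443.0000
  x=4: (0.033/0.074) × 142 = 63.3243
Sum = 443.0000 + 63.3243 = 506.3243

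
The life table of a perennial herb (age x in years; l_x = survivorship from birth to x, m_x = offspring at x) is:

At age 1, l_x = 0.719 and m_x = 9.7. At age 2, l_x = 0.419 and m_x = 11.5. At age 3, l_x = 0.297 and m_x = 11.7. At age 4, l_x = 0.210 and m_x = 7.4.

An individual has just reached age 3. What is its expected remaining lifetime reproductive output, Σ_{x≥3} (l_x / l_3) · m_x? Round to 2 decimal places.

l_3 = 0.297. Conditional survival from age 3 to x is l_x / l_3.
  x=3: (0.297/0.297) × 11.7 = 11.7000
  x=4: (0.210/0.297) × 7.4 = 5.2323
Sum = 11.7000 + 5.2323 = 16.9323

16.93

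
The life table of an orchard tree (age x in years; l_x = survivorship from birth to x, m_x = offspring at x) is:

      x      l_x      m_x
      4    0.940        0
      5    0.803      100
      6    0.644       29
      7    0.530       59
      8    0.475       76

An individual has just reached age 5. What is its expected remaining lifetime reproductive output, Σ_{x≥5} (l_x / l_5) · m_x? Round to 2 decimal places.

207.16

l_5 = 0.803. Conditional survival from age 5 to x is l_x / l_5.
  x=5: (0.803/0.803) × 100 = 100.0000
  x=6: (0.644/0.803) × 29 = 23.2578
  x=7: (0.530/0.803) × 59 = 38.9415
  x=8: (0.475/0.803) × 76 = 44.9564
Sum = 100.0000 + 23.2578 + 38.9415 + 44.9564 = 207.1557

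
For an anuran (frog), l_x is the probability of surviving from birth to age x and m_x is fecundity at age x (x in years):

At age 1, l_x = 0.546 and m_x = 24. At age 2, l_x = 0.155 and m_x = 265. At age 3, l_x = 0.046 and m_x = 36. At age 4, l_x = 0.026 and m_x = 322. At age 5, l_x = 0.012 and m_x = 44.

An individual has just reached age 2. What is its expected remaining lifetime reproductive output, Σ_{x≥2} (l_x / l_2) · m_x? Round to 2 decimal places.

l_2 = 0.155. Conditional survival from age 2 to x is l_x / l_2.
  x=2: (0.155/0.155) × 265 = 265.0000
  x=3: (0.046/0.155) × 36 = 10.6839
  x=4: (0.026/0.155) × 322 = 54.0129
  x=5: (0.012/0.155) × 44 = 3.4065
Sum = 265.0000 + 10.6839 + 54.0129 + 3.4065 = 333.1032

333.10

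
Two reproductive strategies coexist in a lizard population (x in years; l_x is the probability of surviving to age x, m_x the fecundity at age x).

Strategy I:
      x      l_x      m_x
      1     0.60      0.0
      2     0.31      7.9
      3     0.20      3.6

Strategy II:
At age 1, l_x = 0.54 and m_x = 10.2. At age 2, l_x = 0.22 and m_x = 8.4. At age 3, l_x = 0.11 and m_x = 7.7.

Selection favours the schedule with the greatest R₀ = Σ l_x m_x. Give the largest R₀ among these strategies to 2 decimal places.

8.20

Strategy I: R₀ = 0.60×0.0 + 0.31×7.9 + 0.20×3.6 = 3.1690
Strategy II: R₀ = 0.54×10.2 + 0.22×8.4 + 0.11×7.7 = 8.2030
Highest R₀: strategy II with 8.2030.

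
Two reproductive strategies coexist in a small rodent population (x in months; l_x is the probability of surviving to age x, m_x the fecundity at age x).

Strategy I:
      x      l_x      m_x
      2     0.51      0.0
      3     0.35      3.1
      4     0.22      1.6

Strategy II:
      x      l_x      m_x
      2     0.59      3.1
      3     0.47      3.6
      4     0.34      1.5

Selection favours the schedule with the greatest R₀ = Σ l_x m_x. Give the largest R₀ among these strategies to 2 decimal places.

4.03

Strategy I: R₀ = 0.51×0.0 + 0.35×3.1 + 0.22×1.6 = 1.4370
Strategy II: R₀ = 0.59×3.1 + 0.47×3.6 + 0.34×1.5 = 4.0310
Highest R₀: strategy II with 4.0310.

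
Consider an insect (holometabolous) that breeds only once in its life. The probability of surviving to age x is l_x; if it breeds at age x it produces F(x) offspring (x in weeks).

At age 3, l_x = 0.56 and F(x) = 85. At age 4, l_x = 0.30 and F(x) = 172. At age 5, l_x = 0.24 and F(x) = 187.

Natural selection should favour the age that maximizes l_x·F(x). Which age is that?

Expected offspring if breeding at age x = l_x × F(x):
  age 3: 0.56 × 85 = 47.600
  age 4: 0.30 × 172 = 51.600
  age 5: 0.24 × 187 = 44.880
Maximum at age 4 (51.600).

4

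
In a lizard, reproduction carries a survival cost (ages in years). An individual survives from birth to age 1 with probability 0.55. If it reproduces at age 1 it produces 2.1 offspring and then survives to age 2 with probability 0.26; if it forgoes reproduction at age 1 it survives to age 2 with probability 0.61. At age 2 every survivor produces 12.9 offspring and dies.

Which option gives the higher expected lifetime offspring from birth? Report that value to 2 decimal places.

4.33

breed at age 1: R₀ = 0.55 × (2.1 + 0.26 × 12.9) = 0.55 × 5.4540 = 2.9997
delay to age 2: R₀ = 0.55 × (0.61 × 12.9) = 0.55 × 7.8690 = 4.3280
Higher: delay to age 2 (4.3280).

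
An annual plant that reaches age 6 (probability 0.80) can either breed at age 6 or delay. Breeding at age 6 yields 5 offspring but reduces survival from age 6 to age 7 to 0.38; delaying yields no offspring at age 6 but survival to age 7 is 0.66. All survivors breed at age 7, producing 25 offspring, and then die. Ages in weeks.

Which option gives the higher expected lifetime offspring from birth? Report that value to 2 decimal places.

breed at age 6: R₀ = 0.80 × (5 + 0.38 × 25) = 0.80 × 14.5000 = 11.6000
delay to age 7: R₀ = 0.80 × (0.66 × 25) = 0.80 × 16.5000 = 13.2000
Higher: delay to age 7 (13.2000).

13.20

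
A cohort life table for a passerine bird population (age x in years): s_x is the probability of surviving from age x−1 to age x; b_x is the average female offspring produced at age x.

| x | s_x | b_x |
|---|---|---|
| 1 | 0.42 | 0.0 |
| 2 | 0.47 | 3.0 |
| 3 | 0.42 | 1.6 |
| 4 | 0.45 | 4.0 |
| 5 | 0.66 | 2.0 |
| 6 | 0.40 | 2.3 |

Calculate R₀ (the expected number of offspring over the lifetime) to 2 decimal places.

0.95

Survivorship from birth: l_x = s_1·s_2·…·s_x.
  l_1 = 0.42000
  l_2 = 0.19740
  l_3 = 0.08291
  l_4 = 0.03731
  l_5 = 0.02462
  l_6 = 0.00985
R₀ = Σ l_x b_x:
  age 1: 0.42000 × 0.0 = 0.0000
  age 2: 0.19740 × 3.0 = 0.5922
  age 3: 0.08291 × 1.6 = 0.1327
  age 4: 0.03731 × 4.0 = 0.1492
  age 5: 0.02462 × 2.0 = 0.0492
  age 6: 0.00985 × 2.3 = 0.0227
R₀ = 0.0000 + 0.5922 + 0.1327 + 0.1492 + 0.0492 + 0.0227 = 0.9460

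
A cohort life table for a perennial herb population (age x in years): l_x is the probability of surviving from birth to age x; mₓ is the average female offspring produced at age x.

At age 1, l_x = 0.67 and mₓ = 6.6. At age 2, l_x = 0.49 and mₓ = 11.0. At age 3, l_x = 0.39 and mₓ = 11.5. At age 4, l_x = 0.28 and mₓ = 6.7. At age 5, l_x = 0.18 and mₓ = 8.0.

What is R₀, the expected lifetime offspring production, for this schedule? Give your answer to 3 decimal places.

17.613

R₀ = Σ l_x mₓ:
  age 1: 0.67 × 6.6 = 4.4220
  age 2: 0.49 × 11.0 = 5.3900
  age 3: 0.39 × 11.5 = 4.4850
  age 4: 0.28 × 6.7 = 1.8760
  age 5: 0.18 × 8.0 = 1.4400
R₀ = 4.4220 + 5.3900 + 4.4850 + 1.8760 + 1.4400 = 17.6130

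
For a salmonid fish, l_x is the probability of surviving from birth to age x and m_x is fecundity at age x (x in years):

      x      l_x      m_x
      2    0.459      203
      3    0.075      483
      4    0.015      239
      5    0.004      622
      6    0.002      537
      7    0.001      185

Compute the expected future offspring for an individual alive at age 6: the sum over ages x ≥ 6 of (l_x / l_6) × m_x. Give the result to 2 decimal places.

l_6 = 0.002. Conditional survival from age 6 to x is l_x / l_6.
  x=6: (0.002/0.002) × 537 = 537.0000
  x=7: (0.001/0.002) × 185 = 92.5000
Sum = 537.0000 + 92.5000 = 629.5000

629.50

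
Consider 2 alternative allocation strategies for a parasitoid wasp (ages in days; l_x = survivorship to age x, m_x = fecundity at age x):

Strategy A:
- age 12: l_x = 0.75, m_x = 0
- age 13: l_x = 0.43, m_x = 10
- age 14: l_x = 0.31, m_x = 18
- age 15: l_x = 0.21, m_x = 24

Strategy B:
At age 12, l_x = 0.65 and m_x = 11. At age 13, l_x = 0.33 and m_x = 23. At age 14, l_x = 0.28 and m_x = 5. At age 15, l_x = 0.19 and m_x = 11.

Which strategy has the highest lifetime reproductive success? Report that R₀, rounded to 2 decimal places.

18.23

Strategy A: R₀ = 0.75×0 + 0.43×10 + 0.31×18 + 0.21×24 = 14.9200
Strategy B: R₀ = 0.65×11 + 0.33×23 + 0.28×5 + 0.19×11 = 18.2300
Highest R₀: strategy B with 18.2300.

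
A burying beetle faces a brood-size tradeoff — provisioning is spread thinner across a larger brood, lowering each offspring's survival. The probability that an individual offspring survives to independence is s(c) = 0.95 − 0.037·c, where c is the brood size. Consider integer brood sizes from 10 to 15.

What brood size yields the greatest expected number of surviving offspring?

13

Expected surviving offspring = c × s(c):
  c=10: 10 × 0.580 = 5.800
  c=11: 11 × 0.543 = 5.973
  c=12: 12 × 0.506 = 6.072
  c=13: 13 × 0.469 = 6.097
  c=14: 14 × 0.432 = 6.048
  c=15: 15 × 0.395 = 5.925
Maximum at c = 13 (6.097 surviving offspring).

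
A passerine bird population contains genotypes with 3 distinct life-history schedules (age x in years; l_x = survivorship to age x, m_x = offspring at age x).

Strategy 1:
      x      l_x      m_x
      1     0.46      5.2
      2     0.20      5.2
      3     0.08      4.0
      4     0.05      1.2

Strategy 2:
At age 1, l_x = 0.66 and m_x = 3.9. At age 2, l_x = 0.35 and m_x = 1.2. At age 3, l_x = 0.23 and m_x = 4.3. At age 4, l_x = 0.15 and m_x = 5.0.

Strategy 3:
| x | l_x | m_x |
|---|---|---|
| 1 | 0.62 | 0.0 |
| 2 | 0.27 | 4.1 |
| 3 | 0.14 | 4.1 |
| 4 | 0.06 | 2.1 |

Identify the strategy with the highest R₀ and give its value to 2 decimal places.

4.73

Strategy 1: R₀ = 0.46×5.2 + 0.20×5.2 + 0.08×4.0 + 0.05×1.2 = 3.8120
Strategy 2: R₀ = 0.66×3.9 + 0.35×1.2 + 0.23×4.3 + 0.15×5.0 = 4.7330
Strategy 3: R₀ = 0.62×0.0 + 0.27×4.1 + 0.14×4.1 + 0.06×2.1 = 1.8070
Highest R₀: strategy 2 with 4.7330.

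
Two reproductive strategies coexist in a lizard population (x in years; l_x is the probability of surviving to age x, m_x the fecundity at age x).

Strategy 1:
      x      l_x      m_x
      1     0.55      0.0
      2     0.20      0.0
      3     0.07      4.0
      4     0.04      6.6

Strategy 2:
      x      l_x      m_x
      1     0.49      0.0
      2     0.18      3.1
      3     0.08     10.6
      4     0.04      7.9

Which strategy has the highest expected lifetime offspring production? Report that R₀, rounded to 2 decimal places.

1.72

Strategy 1: R₀ = 0.55×0.0 + 0.20×0.0 + 0.07×4.0 + 0.04×6.6 = 0.5440
Strategy 2: R₀ = 0.49×0.0 + 0.18×3.1 + 0.08×10.6 + 0.04×7.9 = 1.7220
Highest R₀: strategy 2 with 1.7220.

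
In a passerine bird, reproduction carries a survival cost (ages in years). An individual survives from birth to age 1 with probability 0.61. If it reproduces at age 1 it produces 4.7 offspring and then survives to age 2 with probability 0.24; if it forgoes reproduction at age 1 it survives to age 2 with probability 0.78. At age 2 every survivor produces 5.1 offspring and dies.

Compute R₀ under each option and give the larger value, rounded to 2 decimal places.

breed at age 1: R₀ = 0.61 × (4.7 + 0.24 × 5.1) = 0.61 × 5.9240 = 3.6136
delay to age 2: R₀ = 0.61 × (0.78 × 5.1) = 0.61 × 3.9780 = 2.4266
Higher: breed at age 1 (3.6136).

3.61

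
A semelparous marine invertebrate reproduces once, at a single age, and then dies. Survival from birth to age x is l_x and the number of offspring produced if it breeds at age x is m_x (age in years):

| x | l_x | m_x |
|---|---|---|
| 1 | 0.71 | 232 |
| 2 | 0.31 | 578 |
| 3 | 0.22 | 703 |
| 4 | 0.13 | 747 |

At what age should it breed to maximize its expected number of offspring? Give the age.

2

Expected offspring if breeding at age x = l_x × m_x:
  age 1: 0.71 × 232 = 164.720
  age 2: 0.31 × 578 = 179.180
  age 3: 0.22 × 703 = 154.660
  age 4: 0.13 × 747 = 97.110
Maximum at age 2 (179.180).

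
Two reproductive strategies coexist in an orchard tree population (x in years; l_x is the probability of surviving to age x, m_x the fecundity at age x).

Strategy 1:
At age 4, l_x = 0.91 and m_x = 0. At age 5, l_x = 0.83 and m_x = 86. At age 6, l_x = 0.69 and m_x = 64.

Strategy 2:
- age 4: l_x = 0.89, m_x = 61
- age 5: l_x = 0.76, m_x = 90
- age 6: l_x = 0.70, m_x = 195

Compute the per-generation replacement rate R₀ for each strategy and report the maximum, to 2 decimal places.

259.19

Strategy 1: R₀ = 0.91×0 + 0.83×86 + 0.69×64 = 115.5400
Strategy 2: R₀ = 0.89×61 + 0.76×90 + 0.70×195 = 259.1900
Highest R₀: strategy 2 with 259.1900.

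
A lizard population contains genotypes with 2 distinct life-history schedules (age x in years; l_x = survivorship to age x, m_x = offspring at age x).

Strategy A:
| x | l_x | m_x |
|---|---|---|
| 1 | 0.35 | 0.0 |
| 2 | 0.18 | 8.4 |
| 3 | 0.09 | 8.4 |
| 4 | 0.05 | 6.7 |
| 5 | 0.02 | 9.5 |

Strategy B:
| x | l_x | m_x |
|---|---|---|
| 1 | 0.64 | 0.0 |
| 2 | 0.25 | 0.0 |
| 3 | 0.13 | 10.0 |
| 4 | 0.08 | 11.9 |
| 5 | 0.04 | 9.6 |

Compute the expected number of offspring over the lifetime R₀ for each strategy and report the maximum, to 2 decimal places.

2.79

Strategy A: R₀ = 0.35×0.0 + 0.18×8.4 + 0.09×8.4 + 0.05×6.7 + 0.02×9.5 = 2.7930
Strategy B: R₀ = 0.64×0.0 + 0.25×0.0 + 0.13×10.0 + 0.08×11.9 + 0.04×9.6 = 2.6360
Highest R₀: strategy A with 2.7930.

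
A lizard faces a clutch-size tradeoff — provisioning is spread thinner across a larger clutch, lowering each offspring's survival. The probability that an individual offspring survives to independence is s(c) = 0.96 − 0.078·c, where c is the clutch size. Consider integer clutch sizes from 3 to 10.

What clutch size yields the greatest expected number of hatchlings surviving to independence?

6

Expected hatchlings surviving to independence = c × s(c):
  c=3: 3 × 0.726 = 2.178
  c=4: 4 × 0.648 = 2.592
  c=5: 5 × 0.570 = 2.850
  c=6: 6 × 0.492 = 2.952
  c=7: 7 × 0.414 = 2.898
  c=8: 8 × 0.336 = 2.688
  c=9: 9 × 0.258 = 2.322
  c=10: 10 × 0.180 = 1.800
Maximum at c = 6 (2.952 hatchlings surviving to independence).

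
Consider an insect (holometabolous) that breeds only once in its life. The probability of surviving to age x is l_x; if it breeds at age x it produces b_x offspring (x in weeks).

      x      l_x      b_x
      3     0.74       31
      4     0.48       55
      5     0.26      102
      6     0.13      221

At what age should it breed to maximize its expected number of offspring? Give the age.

6

Expected offspring if breeding at age x = l_x × b_x:
  age 3: 0.74 × 31 = 22.940
  age 4: 0.48 × 55 = 26.400
  age 5: 0.26 × 102 = 26.520
  age 6: 0.13 × 221 = 28.730
Maximum at age 6 (28.730).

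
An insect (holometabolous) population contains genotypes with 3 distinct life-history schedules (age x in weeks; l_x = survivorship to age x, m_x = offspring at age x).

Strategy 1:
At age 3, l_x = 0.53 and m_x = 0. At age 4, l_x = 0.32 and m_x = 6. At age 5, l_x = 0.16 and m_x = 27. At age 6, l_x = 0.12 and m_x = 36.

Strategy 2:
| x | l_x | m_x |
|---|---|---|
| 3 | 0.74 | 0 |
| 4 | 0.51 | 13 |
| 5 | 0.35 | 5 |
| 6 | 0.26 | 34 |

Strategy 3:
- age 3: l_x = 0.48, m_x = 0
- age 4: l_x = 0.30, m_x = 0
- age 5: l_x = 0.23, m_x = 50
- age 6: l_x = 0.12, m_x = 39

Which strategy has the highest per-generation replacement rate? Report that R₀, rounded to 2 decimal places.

Strategy 1: R₀ = 0.53×0 + 0.32×6 + 0.16×27 + 0.12×36 = 10.5600
Strategy 2: R₀ = 0.74×0 + 0.51×13 + 0.35×5 + 0.26×34 = 17.2200
Strategy 3: R₀ = 0.48×0 + 0.30×0 + 0.23×50 + 0.12×39 = 16.1800
Highest R₀: strategy 2 with 17.2200.

17.22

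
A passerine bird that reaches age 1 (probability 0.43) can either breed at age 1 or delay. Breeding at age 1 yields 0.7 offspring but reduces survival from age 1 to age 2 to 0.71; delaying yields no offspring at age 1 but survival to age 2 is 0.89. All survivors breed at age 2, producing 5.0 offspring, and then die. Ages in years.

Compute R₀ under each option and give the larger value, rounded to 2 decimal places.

1.91

breed at age 1: R₀ = 0.43 × (0.7 + 0.71 × 5.0) = 0.43 × 4.2500 = 1.8275
delay to age 2: R₀ = 0.43 × (0.89 × 5.0) = 0.43 × 4.4500 = 1.9135
Higher: delay to age 2 (1.9135).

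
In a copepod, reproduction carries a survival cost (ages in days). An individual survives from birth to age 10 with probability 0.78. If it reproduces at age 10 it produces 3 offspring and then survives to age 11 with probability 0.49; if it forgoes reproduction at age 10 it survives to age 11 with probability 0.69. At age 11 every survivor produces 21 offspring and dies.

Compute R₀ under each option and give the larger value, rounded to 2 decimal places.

11.30

breed at age 10: R₀ = 0.78 × (3 + 0.49 × 21) = 0.78 × 13.2900 = 10.3662
delay to age 11: R₀ = 0.78 × (0.69 × 21) = 0.78 × 14.4900 = 11.3022
Higher: delay to age 11 (11.3022).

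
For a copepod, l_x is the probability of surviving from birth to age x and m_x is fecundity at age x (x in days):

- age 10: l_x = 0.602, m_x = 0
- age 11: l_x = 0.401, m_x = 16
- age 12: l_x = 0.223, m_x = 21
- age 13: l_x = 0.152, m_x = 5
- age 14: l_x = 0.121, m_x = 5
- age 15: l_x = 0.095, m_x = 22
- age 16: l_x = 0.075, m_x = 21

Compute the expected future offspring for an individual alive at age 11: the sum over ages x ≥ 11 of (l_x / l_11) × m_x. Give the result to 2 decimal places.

40.22

l_11 = 0.401. Conditional survival from age 11 to x is l_x / l_11.
  x=11: (0.401/0.401) × 16 = 16.0000
  x=12: (0.223/0.401) × 21 = 11.6783
  x=13: (0.152/0.401) × 5 = 1.8953
  x=14: (0.121/0.401) × 5 = 1.5087
  x=15: (0.095/0.401) × 22 = 5.2120
  x=16: (0.075/0.401) × 21 = 3.9277
Sum = 16.0000 + 11.6783 + 1.8953 + 1.5087 + 5.2120 + 3.9277 = 40.2219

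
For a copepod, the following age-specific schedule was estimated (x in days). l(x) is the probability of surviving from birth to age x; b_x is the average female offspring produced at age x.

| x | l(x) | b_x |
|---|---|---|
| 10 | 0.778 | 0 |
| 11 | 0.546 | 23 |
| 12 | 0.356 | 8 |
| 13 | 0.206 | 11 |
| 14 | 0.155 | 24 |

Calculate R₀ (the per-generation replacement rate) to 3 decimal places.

21.392

R₀ = Σ l(x) b_x:
  age 10: 0.778 × 0 = 0.0000
  age 11: 0.546 × 23 = 12.5580
  age 12: 0.356 × 8 = 2.8480
  age 13: 0.206 × 11 = 2.2660
  age 14: 0.155 × 24 = 3.7200
R₀ = 0.0000 + 12.5580 + 2.8480 + 2.2660 + 3.7200 = 21.3920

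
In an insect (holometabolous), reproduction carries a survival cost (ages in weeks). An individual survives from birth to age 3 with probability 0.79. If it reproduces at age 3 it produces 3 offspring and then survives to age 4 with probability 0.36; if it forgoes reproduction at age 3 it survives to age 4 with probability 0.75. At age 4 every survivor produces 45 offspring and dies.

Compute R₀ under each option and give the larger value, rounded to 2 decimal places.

26.66

breed at age 3: R₀ = 0.79 × (3 + 0.36 × 45) = 0.79 × 19.2000 = 15.1680
delay to age 4: R₀ = 0.79 × (0.75 × 45) = 0.79 × 33.7500 = 26.6625
Higher: delay to age 4 (26.6625).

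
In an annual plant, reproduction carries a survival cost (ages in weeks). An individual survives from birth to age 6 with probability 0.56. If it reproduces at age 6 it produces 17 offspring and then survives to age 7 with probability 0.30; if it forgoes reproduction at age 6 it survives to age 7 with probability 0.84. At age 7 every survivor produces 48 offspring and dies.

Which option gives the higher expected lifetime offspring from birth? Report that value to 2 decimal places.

22.58

breed at age 6: R₀ = 0.56 × (17 + 0.30 × 48) = 0.56 × 31.4000 = 17.5840
delay to age 7: R₀ = 0.56 × (0.84 × 48) = 0.56 × 40.3200 = 22.5792
Higher: delay to age 7 (22.5792).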